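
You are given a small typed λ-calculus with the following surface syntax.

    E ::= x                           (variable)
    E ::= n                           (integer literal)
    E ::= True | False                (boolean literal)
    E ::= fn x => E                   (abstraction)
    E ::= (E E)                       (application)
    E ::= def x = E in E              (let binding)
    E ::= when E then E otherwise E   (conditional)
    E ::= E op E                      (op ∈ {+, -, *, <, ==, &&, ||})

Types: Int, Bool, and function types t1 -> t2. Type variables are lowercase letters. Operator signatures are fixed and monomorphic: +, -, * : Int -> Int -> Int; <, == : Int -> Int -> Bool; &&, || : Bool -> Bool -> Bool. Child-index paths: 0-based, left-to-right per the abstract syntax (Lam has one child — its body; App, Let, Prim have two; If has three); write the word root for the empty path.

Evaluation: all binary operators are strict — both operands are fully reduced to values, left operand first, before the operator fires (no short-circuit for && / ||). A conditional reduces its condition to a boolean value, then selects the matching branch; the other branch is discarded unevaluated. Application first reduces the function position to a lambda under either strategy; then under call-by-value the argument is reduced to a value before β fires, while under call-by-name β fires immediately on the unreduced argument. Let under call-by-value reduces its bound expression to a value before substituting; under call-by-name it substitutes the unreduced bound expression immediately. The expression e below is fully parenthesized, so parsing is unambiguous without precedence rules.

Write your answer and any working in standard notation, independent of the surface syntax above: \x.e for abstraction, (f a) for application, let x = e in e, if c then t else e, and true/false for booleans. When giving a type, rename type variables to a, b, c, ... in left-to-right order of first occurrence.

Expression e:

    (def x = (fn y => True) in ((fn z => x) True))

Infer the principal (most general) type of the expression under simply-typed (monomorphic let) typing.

Answer: a -> Bool

Working:
\y._ : a -> Bool
let x : a -> Bool
x : a -> Bool
\z._ : b -> a -> Bool
  unify b -> a -> Bool ~ Bool -> c
  unify b ~ Bool
  unify a -> Bool ~ c
_ _ : a -> Bool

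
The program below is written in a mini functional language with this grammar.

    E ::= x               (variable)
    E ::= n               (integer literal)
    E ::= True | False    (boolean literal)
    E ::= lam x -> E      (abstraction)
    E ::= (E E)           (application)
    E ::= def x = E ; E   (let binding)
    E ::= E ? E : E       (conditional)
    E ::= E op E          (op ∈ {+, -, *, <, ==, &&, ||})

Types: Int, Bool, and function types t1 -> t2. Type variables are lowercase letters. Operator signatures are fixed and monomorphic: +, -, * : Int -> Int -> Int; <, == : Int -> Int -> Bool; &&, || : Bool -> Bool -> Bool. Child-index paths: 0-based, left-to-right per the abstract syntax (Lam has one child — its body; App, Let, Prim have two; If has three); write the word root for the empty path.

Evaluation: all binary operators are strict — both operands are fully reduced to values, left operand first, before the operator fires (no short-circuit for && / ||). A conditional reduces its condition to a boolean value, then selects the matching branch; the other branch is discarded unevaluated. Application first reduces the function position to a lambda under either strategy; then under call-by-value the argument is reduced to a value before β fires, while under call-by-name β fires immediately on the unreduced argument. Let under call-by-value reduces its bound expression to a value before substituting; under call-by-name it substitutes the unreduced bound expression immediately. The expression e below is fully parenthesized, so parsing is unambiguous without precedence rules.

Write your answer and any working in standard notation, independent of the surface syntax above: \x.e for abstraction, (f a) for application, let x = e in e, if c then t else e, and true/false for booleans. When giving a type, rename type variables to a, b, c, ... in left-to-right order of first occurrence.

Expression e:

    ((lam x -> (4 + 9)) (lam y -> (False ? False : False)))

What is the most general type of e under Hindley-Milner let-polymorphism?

Trace:
  unify Int ~ Int
  unify Int ~ Int
\x._ : a -> Int
  unify Bool ~ Bool
  unify Bool ~ Bool
\y._ : b -> Bool
  unify a -> Int ~ (b -> Bool) -> c
  unify a ~ b -> Bool
  unify Int ~ c
_ _ : Int

Answer: Int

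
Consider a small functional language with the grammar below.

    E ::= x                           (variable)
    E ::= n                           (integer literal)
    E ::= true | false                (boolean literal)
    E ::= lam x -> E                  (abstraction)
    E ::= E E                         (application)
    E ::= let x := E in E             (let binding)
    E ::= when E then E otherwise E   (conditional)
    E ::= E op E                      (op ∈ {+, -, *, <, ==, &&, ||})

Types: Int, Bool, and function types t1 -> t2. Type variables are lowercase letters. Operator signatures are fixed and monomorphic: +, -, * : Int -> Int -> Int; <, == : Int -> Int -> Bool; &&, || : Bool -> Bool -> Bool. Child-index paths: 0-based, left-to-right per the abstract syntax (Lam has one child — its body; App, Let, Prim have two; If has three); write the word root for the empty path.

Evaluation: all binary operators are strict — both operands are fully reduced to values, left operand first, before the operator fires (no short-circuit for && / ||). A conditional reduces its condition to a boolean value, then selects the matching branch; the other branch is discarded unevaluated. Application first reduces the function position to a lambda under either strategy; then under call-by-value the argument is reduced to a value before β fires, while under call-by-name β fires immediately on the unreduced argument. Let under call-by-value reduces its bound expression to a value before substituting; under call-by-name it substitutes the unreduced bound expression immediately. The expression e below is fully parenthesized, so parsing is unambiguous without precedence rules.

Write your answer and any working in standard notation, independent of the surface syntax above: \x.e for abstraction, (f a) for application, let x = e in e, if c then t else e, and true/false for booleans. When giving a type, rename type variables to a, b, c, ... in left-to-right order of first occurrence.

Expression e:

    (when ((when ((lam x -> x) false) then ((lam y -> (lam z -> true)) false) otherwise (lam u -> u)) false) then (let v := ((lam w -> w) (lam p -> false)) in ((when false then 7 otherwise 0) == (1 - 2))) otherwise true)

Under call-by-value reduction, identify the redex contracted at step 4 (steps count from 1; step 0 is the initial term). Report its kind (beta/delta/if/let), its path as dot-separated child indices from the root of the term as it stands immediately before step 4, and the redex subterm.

Working:
step 0: (if ((if ((\x.x) false) then ((\y.(\z.true)) false) else (\u.u)) false) then (let v = ((\w.w) (\p.false)) in ((if false then 7 else 0) == (1 - 2))) else true)
step 1: [beta@0.0.0] (if ((if false then ((\y.(\z.true)) false) else (\u.u)) false) then (let v = ((\w.w) (\p.false)) in ((if false then 7 else 0) == (1 - 2))) else true)
step 2: [if@0.0] (if ((\u.u) false) then (let v = ((\w.w) (\p.false)) in ((if false then 7 else 0) == (1 - 2))) else true)
step 3: [beta@0] (if false then (let v = ((\w.w) (\p.false)) in ((if false then 7 else 0) == (1 - 2))) else true)
step 4: [if@root] true

Answer: if at root : (if false then (let v = ((\w.w) (\p.false)) in ((if false then 7 else 0) == (1 - 2))) else true)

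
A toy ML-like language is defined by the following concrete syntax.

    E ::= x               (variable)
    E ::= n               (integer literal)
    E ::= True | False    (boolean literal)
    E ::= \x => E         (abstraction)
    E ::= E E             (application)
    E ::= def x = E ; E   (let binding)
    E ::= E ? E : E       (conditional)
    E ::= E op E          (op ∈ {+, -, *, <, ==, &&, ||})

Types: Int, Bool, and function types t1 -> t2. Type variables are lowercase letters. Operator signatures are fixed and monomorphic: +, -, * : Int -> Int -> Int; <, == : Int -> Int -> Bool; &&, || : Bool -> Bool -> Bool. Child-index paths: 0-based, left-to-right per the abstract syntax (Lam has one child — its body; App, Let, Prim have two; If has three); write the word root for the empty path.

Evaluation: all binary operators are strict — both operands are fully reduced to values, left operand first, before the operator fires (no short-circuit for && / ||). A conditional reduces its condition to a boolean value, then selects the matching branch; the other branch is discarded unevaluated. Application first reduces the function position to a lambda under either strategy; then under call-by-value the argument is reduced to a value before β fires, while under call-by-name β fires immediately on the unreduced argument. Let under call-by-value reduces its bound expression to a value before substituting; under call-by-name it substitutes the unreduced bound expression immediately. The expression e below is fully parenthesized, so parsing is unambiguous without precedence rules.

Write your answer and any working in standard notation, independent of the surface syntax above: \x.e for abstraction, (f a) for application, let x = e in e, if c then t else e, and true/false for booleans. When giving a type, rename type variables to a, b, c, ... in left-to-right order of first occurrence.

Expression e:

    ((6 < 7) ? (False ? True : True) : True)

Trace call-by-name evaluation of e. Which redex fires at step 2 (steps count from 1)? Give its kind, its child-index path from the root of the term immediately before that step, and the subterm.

Working:
step 0: (if (6 < 7) then (if false then true else true) else true)
step 1: [delta@0] (if true then (if false then true else true) else true)
step 2: [if@root] (if false then true else true)

Answer: if at root : (if true then (if false then true else true) else true)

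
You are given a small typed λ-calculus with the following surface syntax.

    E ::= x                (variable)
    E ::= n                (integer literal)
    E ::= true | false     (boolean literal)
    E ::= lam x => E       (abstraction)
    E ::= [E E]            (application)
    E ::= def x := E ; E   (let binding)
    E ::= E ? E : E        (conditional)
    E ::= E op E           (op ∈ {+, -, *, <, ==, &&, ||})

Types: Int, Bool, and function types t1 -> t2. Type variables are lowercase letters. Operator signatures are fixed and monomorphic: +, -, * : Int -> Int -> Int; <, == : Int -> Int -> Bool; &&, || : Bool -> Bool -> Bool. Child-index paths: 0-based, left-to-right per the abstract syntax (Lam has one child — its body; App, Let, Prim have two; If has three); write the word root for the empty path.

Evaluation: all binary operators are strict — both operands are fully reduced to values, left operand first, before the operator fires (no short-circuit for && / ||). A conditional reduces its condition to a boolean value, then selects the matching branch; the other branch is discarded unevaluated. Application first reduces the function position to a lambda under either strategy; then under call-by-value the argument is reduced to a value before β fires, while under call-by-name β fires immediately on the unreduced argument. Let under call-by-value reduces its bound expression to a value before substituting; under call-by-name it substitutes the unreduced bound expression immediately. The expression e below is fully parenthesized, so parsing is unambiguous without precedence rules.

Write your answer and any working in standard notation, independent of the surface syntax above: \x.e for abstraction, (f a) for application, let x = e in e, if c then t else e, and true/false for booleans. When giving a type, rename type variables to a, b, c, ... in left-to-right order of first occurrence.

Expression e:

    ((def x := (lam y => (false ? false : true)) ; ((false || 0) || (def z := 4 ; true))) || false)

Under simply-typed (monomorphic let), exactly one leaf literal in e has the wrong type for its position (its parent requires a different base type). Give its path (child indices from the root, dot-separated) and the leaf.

Answer: 0.1.0.1 : 0

Derivation:
  unify Bool ~ Bool
  unify Bool ~ Bool
\y._ : a -> Bool
let x : a -> Bool
  unify Bool ~ Bool
  unify Int ~ Bool
  FAIL: mismatch Int ~ Bool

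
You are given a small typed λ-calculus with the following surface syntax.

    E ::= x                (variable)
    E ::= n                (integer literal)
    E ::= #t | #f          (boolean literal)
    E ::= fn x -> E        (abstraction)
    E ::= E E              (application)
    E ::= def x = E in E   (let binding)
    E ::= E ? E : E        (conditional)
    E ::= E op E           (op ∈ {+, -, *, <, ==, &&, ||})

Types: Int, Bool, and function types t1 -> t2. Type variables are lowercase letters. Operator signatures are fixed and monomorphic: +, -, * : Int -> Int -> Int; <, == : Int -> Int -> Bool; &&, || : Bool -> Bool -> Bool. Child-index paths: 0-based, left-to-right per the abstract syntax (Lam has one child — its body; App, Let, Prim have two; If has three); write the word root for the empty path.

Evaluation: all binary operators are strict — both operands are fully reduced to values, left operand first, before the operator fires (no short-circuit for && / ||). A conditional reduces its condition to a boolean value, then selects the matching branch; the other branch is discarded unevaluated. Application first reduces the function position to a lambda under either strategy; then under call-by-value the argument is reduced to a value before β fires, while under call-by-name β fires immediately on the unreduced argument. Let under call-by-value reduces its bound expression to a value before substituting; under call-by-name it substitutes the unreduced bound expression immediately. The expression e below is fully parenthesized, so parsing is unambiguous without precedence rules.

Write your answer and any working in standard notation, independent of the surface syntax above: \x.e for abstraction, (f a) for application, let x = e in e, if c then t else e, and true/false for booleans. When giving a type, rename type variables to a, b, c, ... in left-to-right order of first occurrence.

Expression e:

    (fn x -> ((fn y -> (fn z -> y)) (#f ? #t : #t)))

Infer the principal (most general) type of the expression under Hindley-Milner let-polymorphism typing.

Answer: a -> b -> Bool

Trace:
y : b
\z._ : c -> b
\y._ : b -> c -> b
  unify Bool ~ Bool
  unify Bool ~ Bool
  unify b -> c -> b ~ Bool -> d
  unify b ~ Bool
  unify c -> Bool ~ d
_ _ : c -> Bool
\x._ : a -> c -> Bool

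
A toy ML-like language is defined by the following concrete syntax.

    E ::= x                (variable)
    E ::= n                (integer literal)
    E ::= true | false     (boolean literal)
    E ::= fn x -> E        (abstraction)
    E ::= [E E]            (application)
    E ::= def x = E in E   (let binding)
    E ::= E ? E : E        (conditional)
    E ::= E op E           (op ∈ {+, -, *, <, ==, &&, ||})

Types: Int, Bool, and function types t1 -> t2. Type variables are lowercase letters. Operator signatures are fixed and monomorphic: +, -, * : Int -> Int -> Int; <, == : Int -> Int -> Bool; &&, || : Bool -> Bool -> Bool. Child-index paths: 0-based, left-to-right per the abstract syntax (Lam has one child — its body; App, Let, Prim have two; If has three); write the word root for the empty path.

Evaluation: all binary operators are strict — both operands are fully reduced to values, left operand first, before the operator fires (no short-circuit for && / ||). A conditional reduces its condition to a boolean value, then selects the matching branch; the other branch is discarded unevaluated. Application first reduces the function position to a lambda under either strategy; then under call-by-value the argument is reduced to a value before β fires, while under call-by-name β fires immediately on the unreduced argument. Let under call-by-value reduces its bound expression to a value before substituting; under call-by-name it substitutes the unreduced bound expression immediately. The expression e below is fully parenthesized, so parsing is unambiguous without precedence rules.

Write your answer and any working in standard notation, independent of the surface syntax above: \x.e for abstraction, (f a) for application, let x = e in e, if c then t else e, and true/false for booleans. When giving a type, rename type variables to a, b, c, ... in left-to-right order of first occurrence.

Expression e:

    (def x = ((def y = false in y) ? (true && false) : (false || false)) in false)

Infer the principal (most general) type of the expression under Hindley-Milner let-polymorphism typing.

Derivation:
let y : Bool
y : Bool
  unify Bool ~ Bool
  unify Bool ~ Bool
  unify Bool ~ Bool
  unify Bool ~ Bool
  unify Bool ~ Bool
  unify Bool ~ Bool
let x : Bool

Answer: Bool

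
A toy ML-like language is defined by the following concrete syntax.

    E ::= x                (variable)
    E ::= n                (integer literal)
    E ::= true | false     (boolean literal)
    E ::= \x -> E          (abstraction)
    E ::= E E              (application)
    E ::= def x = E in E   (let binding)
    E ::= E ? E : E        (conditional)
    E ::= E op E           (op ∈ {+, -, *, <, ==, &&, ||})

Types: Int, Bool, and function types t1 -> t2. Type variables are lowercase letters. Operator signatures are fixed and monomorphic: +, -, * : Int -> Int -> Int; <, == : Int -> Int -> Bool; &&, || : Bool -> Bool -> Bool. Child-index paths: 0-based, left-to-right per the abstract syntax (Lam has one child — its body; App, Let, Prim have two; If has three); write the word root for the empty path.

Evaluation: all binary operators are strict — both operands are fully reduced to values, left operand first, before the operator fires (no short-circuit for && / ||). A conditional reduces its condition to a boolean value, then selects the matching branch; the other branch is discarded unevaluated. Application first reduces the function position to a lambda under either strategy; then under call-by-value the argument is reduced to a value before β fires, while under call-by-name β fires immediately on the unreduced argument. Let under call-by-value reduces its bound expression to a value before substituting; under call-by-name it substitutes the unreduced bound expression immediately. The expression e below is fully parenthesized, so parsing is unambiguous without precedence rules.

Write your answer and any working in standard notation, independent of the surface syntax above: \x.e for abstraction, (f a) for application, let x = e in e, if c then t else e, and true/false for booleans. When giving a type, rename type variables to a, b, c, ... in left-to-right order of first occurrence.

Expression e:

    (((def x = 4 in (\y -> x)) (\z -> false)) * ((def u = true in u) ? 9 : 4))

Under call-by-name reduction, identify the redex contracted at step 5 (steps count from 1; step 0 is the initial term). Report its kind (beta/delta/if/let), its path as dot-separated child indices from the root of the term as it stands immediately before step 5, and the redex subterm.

Trace:
step 0: (((let x = 4 in (\y.x)) (\z.false)) * (if (let u = true in u) then 9 else 4))
step 1: [let@0.0] (((\y.4) (\z.false)) * (if (let u = true in u) then 9 else 4))
step 2: [beta@0] (4 * (if (let u = true in u) then 9 else 4))
step 3: [let@1.0] (4 * (if true then 9 else 4))
step 4: [if@1] (4 * 9)
step 5: [delta@root] 36

Answer: delta at root : (4 * 9)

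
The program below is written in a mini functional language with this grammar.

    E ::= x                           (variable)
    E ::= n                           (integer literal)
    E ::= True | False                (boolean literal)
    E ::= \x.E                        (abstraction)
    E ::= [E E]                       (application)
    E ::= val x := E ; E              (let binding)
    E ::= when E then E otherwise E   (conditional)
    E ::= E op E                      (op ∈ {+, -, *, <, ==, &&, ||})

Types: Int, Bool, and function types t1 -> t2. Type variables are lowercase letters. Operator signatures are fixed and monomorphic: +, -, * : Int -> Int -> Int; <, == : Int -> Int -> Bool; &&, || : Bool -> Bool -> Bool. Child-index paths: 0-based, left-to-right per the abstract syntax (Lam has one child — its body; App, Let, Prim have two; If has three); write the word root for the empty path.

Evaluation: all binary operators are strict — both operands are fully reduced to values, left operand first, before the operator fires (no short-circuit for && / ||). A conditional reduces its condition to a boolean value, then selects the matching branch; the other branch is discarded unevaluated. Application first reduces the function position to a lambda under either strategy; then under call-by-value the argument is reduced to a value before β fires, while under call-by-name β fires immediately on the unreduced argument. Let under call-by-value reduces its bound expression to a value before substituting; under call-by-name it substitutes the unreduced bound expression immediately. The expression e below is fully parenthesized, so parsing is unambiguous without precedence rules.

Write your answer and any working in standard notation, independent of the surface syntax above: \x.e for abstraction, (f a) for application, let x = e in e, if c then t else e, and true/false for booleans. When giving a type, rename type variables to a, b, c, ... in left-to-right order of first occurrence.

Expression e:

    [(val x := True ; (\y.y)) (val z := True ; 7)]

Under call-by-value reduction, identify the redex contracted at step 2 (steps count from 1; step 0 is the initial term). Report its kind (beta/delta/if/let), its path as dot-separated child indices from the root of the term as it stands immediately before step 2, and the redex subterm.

Answer: let at 1 : (let z = true in 7)

Working:
step 0: ((let x = true in (\y.y)) (let z = true in 7))
step 1: [let@0] ((\y.y) (let z = true in 7))
step 2: [let@1] ((\y.y) 7)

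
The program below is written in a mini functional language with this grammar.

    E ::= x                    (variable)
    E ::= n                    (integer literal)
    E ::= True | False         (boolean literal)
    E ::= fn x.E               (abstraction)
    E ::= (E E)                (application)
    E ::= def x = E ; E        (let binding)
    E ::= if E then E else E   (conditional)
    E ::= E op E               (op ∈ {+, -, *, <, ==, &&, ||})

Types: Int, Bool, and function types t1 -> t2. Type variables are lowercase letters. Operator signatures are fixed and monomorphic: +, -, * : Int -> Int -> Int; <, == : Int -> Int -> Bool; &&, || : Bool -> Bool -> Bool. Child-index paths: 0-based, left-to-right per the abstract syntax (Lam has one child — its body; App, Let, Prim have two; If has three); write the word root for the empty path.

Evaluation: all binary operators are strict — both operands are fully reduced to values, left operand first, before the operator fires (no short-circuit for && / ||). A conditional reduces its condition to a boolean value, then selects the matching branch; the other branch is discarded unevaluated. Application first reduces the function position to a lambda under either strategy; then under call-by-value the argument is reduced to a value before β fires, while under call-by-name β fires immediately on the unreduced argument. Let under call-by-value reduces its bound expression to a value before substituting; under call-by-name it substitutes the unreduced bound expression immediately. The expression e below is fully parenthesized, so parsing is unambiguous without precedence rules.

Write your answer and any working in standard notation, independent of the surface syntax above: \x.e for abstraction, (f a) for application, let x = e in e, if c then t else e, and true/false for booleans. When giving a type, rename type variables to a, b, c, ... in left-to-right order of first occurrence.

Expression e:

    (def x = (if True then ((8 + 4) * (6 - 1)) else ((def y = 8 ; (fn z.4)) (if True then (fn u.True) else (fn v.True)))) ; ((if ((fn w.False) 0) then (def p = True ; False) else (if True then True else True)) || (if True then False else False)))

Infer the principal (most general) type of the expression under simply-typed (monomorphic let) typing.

Trace:
  unify Bool ~ Bool
  unify Int ~ Int
  unify Int ~ Int
  unify Int ~ Int
  unify Int ~ Int
  unify Int ~ Int
  unify Int ~ Int
let y : Int
\z._ : a -> Int
  unify Bool ~ Bool
\u._ : b -> Bool
\v._ : c -> Bool
  unify b -> Bool ~ c -> Bool
  unify b ~ c
  unify Bool ~ Bool
  unify a -> Int ~ (c -> Bool) -> d
  unify a ~ c -> Bool
  unify Int ~ d
_ _ : Int
  unify Int ~ Int
let x : Int
\w._ : e -> Bool
  unify e -> Bool ~ Int -> f
  unify e ~ Int
  unify Bool ~ f
_ _ : Bool
  unify Bool ~ Bool
let p : Bool
  unify Bool ~ Bool
  unify Bool ~ Bool
  unify Bool ~ Bool
  unify Bool ~ Bool
  unify Bool ~ Bool
  unify Bool ~ Bool
  unify Bool ~ Bool

Answer: Bool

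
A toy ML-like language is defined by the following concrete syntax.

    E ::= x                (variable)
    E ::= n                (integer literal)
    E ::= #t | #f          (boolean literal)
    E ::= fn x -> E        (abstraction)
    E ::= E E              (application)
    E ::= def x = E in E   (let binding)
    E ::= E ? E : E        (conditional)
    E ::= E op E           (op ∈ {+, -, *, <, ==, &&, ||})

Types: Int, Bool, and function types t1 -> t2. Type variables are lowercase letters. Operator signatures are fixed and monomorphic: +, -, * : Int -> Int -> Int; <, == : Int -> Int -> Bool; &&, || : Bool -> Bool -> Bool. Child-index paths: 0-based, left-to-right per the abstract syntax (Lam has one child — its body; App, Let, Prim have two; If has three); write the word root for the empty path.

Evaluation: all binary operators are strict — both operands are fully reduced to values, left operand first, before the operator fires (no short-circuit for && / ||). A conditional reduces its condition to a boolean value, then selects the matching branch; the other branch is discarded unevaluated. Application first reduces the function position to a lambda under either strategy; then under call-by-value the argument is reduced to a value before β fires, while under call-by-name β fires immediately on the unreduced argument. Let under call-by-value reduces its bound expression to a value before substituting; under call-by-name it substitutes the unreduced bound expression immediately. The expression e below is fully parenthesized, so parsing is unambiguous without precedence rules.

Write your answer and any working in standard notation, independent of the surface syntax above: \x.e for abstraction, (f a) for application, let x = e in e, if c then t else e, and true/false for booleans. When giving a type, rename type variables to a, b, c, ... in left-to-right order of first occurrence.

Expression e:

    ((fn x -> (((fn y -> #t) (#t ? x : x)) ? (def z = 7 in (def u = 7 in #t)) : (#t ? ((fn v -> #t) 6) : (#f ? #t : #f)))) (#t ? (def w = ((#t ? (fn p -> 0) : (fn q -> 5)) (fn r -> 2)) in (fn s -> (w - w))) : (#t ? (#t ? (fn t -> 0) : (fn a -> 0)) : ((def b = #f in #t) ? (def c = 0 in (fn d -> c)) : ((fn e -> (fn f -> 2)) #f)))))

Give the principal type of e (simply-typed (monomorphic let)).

Answer: Bool

Trace:
\y._ : b -> Bool
  unify Bool ~ Bool
x : a
x : a
  unify a ~ a
  unify b -> Bool ~ a -> c
  unify b ~ a
  unify Bool ~ c
_ _ : Bool
  unify Bool ~ Bool
let z : Int
let u : Int
  unify Bool ~ Bool
\v._ : d -> Bool
  unify d -> Bool ~ Int -> e
  unify d ~ Int
  unify Bool ~ e
_ _ : Bool
  unify Bool ~ Bool
  unify Bool ~ Bool
  unify Bool ~ Bool
  unify Bool ~ Bool
\x._ : a -> Bool
  unify Bool ~ Bool
  unify Bool ~ Bool
\p._ : f -> Int
\q._ : g -> Int
  unify f -> Int ~ g -> Int
  unify f ~ g
  unify Int ~ Int
\r._ : h -> Int
  unify g -> Int ~ (h -> Int) -> i
  unify g ~ h -> Int
  unify Int ~ i
_ _ : Int
let w : Int
w : Int
  unify Int ~ Int
w : Int
  unify Int ~ Int
\s._ : j -> Int
  unify Bool ~ Bool
  unify Bool ~ Bool
\t._ : k -> Int
\a._ : l -> Int
  unify k -> Int ~ l -> Int
  unify k ~ l
  unify Int ~ Int
let b : Bool
  unify Bool ~ Bool
let c : Int
c : Int
\d._ : m -> Int
\f._ : o -> Int
\e._ : n -> o -> Int
  unify n -> o -> Int ~ Bool -> p
  unify n ~ Bool
  unify o -> Int ~ p
_ _ : o -> Int
  unify m -> Int ~ o -> Int
  unify m ~ o
  unify Int ~ Int
  unify l -> Int ~ o -> Int
  unify l ~ o
  unify Int ~ Int
  unify j -> Int ~ o -> Int
  unify j ~ o
  unify Int ~ Int
  unify a -> Bool ~ (o -> Int) -> q
  unify a ~ o -> Int
  unify Bool ~ q
_ _ : Bool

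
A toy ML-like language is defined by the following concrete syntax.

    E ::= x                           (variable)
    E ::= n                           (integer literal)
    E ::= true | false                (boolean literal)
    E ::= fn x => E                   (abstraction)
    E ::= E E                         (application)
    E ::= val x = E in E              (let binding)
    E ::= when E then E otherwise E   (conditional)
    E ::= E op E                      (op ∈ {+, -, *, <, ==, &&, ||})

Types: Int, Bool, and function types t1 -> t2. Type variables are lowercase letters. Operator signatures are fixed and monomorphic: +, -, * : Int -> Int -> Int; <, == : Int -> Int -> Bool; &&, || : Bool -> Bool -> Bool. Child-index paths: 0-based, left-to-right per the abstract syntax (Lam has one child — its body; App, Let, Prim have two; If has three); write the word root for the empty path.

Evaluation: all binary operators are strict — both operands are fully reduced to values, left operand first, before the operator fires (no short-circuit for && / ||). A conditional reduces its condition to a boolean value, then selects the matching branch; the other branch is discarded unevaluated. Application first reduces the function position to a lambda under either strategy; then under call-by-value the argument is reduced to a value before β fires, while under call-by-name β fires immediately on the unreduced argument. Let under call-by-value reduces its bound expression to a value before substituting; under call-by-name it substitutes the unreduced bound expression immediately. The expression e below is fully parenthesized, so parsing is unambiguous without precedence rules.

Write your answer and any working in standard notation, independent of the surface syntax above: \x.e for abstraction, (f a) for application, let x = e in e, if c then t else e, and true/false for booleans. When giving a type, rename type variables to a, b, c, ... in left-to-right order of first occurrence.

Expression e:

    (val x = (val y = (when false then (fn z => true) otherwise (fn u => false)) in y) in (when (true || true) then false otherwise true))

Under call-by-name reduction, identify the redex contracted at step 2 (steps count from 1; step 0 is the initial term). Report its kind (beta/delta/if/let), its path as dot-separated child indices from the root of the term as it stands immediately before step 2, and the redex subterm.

Answer: delta at 0 : (true || true)

Derivation:
step 0: (let x = (let y = (if false then (\z.true) else (\u.false)) in y) in (if (true || true) then false else true))
step 1: [let@root] (if (true || true) then false else true)
step 2: [delta@0] (if true then false else true)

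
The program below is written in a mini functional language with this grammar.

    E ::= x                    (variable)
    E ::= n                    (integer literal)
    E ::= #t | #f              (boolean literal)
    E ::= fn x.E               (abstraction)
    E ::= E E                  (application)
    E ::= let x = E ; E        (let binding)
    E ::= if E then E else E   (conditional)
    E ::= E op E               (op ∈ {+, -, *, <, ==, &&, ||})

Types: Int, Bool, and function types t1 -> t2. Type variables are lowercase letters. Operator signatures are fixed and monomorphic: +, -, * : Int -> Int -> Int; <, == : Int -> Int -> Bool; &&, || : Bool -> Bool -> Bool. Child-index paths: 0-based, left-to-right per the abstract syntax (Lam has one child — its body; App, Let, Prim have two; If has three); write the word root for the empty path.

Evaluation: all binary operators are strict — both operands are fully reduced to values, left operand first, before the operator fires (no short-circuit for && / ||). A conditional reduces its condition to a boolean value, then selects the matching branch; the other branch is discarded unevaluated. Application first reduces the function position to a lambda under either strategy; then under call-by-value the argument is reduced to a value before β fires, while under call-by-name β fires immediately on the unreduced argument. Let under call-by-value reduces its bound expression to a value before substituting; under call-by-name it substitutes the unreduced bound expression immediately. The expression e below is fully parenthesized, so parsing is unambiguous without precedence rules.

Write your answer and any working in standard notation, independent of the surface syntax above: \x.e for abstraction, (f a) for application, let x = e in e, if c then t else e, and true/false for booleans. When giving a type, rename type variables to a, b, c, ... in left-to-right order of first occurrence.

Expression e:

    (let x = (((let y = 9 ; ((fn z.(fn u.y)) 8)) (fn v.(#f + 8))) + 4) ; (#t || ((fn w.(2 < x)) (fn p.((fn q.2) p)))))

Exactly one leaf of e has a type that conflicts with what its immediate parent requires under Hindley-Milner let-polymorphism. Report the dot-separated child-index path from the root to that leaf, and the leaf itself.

Derivation:
let y : Int
y : Int
\u._ : b -> Int
\z._ : a -> b -> Int
  unify a -> b -> Int ~ Int -> c
  unify a ~ Int
  unify b -> Int ~ c
_ _ : b -> Int
  unify Bool ~ Int
  FAIL: mismatch Bool ~ Int

Answer: 0.0.1.0.0 : false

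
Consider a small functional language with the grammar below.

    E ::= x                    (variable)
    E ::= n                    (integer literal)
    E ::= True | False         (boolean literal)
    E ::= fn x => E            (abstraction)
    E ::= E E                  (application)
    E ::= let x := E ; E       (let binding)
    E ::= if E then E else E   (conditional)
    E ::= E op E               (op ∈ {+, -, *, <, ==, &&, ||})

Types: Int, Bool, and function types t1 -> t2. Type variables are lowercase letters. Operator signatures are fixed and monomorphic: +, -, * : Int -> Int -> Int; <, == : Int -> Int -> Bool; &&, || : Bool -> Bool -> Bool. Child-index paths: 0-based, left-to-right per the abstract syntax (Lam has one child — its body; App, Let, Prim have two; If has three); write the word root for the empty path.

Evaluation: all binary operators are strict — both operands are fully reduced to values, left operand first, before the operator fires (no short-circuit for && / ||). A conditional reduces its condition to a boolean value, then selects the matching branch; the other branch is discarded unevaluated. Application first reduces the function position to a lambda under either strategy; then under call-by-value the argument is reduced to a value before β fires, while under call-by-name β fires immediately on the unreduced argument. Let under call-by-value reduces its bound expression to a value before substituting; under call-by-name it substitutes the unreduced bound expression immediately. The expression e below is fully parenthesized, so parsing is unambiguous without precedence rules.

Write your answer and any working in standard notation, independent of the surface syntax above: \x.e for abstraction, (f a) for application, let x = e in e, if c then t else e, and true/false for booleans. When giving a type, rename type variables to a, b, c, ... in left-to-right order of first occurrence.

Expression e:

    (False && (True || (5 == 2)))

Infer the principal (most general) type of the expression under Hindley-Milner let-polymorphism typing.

Answer: Bool

Trace:
  unify Bool ~ Bool
  unify Bool ~ Bool
  unify Int ~ Int
  unify Int ~ Int
  unify Bool ~ Bool
  unify Bool ~ Bool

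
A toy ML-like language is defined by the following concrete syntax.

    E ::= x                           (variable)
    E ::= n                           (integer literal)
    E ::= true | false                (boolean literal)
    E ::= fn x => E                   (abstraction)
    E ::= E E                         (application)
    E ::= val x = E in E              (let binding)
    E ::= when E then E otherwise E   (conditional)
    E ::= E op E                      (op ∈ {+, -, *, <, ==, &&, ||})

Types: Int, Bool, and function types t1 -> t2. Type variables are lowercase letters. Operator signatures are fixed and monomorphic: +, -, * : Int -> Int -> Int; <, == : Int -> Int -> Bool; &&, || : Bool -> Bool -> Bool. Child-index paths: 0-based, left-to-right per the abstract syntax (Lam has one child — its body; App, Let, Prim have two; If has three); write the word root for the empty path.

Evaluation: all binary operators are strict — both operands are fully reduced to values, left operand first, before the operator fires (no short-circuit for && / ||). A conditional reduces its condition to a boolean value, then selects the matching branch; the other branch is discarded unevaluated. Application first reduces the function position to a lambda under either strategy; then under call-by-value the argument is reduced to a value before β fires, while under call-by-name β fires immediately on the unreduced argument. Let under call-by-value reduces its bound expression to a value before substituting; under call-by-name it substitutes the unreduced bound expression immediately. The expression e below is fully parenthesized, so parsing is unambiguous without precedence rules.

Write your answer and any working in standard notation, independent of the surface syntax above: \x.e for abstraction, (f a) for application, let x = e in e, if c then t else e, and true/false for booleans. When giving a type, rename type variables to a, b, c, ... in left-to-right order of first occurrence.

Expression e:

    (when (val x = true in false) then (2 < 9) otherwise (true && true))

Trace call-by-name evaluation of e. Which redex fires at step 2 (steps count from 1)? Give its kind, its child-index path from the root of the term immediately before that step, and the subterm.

Working:
step 0: (if (let x = true in false) then (2 < 9) else (true && true))
step 1: [let@0] (if false then (2 < 9) else (true && true))
step 2: [if@root] (true && true)

Answer: if at root : (if false then (2 < 9) else (true && true))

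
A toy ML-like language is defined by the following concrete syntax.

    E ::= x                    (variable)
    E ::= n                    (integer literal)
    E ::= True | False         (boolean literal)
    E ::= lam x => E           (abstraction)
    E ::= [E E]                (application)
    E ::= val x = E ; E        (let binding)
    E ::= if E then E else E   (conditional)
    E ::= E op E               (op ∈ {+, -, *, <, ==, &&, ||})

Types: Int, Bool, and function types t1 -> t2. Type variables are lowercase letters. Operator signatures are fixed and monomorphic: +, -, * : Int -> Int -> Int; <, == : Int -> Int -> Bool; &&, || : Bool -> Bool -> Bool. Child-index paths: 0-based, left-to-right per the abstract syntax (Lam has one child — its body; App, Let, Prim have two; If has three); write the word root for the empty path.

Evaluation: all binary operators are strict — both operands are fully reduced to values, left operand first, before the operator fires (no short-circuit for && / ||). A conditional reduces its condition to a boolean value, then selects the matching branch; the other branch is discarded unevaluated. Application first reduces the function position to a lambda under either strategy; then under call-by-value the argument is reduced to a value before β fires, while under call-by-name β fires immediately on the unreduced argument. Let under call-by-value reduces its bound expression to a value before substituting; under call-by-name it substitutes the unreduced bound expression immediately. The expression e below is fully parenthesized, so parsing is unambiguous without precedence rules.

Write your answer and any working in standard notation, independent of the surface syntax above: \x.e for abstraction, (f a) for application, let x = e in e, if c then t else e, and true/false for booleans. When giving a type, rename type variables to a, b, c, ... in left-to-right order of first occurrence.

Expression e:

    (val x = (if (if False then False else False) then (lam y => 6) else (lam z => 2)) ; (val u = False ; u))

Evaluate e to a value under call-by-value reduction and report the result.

Derivation:
step 0: (let x = (if (if false then false else false) then (\y.6) else (\z.2)) in (let u = false in u))
step 1: [if@0.0] (let x = (if false then (\y.6) else (\z.2)) in (let u = false in u))
step 2: [if@0] (let x = (\z.2) in (let u = false in u))
step 3: [let@root] (let u = false in u)
step 4: [let@root] false

Answer: false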